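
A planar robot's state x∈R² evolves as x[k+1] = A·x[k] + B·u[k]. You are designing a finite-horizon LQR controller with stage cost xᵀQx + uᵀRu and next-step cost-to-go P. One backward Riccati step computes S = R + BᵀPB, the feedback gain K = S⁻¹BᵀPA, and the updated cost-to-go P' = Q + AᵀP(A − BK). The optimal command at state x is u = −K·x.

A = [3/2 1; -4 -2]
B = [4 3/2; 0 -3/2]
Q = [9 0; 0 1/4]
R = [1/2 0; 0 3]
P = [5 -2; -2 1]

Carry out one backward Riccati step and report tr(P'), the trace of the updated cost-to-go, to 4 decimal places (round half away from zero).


12.9575

BᵀP = [20.0000 -8.0000; 10.5000 -4.5000]
S = R + BᵀPB = [1/2 0; 0 3] + [80.0000 42.0000; 42.0000 22.5000] = [80.5000 42.0000; 42.0000 25.5000]
BᵀPA = [62.0000 36.0000; 33.7500 19.5000]
K = S⁻¹·BᵀPA = [0.5662 0.3429; 0.3909 0.2000]
A−BK = [-1.3513 -0.6714; -3.4136 -1.7000]
AᵀP(A−BK) = [2.9503 1.4929; 1.4929 0.7571]
P' = Q + AᵀP(A−BK) = [11.9503 1.4929; 1.4929 1.0071]
tr(P') = 12.9575


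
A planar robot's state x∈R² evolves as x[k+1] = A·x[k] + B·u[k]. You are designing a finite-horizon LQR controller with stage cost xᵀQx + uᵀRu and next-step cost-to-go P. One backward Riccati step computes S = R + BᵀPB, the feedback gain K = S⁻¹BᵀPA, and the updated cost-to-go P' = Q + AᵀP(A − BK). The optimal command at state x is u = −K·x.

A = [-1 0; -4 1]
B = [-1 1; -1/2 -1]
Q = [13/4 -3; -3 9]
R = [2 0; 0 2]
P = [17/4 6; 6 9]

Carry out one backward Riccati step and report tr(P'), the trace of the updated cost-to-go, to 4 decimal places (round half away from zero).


39.5355

BᵀP = [-7.2500 -10.5000; -1.7500 -3.0000]
S = R + BᵀPB = [2 0; 0 2] + [12.5000 3.2500; 3.2500 1.2500] = [14.5000 3.2500; 3.2500 3.2500]
BᵀPA = [49.2500 -10.5000; 13.7500 -3.0000]
K = S⁻¹·BᵀPA = [3.1556 -0.6667; 1.0752 -0.2564]
A−BK = [1.0803 -0.4103; -1.3470 0.4103]
AᵀP(A−BK) = [26.0547 -5.6410; -5.6410 1.2308]
P' = Q + AᵀP(A−BK) = [29.3047 -8.6410; -8.6410 10.2308]
tr(P') = 39.5355


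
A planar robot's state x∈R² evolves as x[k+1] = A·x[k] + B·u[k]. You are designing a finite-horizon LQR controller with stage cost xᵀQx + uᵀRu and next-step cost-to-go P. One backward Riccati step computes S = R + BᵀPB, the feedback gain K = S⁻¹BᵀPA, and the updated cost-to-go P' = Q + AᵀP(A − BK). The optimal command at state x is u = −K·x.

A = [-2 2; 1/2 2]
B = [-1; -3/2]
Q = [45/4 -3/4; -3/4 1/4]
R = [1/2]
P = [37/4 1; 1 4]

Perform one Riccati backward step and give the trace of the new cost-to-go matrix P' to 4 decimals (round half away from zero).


35.6609

BᵀP = [-10.7500 -7.0000]
S = R + BᵀPB = [1/2] + [21.2500] = [21.7500]
BᵀPA = [18.0000 -35.5000]
K = S⁻¹·BᵀPA = [0.8276 -1.6322]
A−BK = [-1.1724 0.3678; 1.7414 -0.4483]
AᵀP(A−BK) = [21.1034 -6.6207; -6.6207 3.0575]
P' = Q + AᵀP(A−BK) = [32.3534 -7.3707; -7.3707 3.3075]
tr(P') = 35.6609


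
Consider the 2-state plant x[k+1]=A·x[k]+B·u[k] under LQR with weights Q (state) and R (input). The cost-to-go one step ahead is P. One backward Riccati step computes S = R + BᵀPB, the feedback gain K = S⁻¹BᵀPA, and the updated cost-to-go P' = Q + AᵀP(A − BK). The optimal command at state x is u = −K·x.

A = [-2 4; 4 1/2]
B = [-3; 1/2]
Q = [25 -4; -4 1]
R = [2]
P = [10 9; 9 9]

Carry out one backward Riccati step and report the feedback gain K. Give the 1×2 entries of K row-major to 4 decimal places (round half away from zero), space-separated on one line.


-0.5799 -1.6840

BᵀP = [-25.5000 -22.5000]
S = R + BᵀPB = [2] + [65.2500] = [67.2500]
BᵀPA = [-39.0000 -113.2500]
K = S⁻¹·BᵀPA = [-0.5799 -1.6840]
A−BK = [-3.7398 -1.0520; 4.2900 1.3420]
AᵀP(A−BK) = [17.3829 7.3234; 7.3234 7.5353]
P' = Q + AᵀP(A−BK) = [42.3829 3.3234; 3.3234 8.5353]
tr(P') = 50.9182


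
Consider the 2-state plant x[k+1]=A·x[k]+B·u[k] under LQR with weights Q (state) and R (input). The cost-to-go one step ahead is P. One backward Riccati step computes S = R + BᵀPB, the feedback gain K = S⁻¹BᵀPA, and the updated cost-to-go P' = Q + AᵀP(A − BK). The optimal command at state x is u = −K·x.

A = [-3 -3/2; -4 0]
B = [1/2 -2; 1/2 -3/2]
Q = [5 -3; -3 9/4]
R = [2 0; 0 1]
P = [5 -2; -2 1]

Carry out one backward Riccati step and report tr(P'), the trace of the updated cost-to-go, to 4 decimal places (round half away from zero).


BᵀP = [1.5000 -0.5000; -7.0000 2.5000]
S = R + BᵀPB = [2 0; 0 1] + [0.5000 -2.2500; -2.2500 10.2500] = [2.5000 -2.2500; -2.2500 11.2500]
BᵀPA = [-2.5000 -2.2500; 11.0000 10.5000]
K = S⁻¹·BᵀPA = [-0.1463 -0.0732; 0.9485 0.9187]
A−BK = [-1.0298 0.3740; -2.5041 1.4146]
AᵀP(A−BK) = [2.2005 0.2114; 0.2114 1.4390]
P' = Q + AᵀP(A−BK) = [7.2005 -2.7886; -2.7886 3.6890]
tr(P') = 10.8896

10.8896


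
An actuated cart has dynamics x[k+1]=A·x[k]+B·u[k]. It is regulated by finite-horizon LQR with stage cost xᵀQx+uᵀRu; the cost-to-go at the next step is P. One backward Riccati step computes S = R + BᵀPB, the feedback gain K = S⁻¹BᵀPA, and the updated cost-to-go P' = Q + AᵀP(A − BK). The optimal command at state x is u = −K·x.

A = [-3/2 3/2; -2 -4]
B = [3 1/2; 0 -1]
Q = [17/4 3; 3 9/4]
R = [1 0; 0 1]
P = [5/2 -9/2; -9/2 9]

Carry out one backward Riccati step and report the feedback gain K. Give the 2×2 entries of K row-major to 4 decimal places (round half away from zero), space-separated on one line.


-0.0194 1.0691 0.9395 2.3261

BᵀP = [7.5000 -13.5000; 5.7500 -11.2500]
S = R + BᵀPB = [1 0; 0 1] + [22.5000 17.2500; 17.2500 14.1250] = [23.5000 17.2500; 17.2500 15.1250]
BᵀPA = [15.7500 65.2500; 13.8750 53.6250]
K = S⁻¹·BᵀPA = [-0.0194 1.0691; 0.9395 2.3261]
A−BK = [-1.9114 -2.8704; -1.0605 -1.6739]
AᵀP(A−BK) = [1.8952 3.7613; 3.7613 9.1263]
P' = Q + AᵀP(A−BK) = [6.1452 6.7613; 6.7613 11.3763]
tr(P') = 17.5216


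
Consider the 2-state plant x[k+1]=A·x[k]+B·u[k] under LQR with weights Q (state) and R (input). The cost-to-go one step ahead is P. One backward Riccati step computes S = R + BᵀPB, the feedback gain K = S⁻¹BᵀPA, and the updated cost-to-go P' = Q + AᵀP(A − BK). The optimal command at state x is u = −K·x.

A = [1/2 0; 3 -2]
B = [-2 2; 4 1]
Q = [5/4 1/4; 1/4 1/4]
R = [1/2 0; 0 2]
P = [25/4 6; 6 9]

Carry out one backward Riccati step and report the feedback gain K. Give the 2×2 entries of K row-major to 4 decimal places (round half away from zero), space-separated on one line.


0.5767 -0.4116 0.7524 -0.3776

BᵀP = [11.5000 24.0000; 18.5000 21.0000]
S = R + BᵀPB = [1/2 0; 0 2] + [73.0000 47.0000; 47.0000 58.0000] = [73.5000 47.0000; 47.0000 60.0000]
BᵀPA = [77.7500 -48.0000; 72.2500 -42.0000]
K = S⁻¹·BᵀPA = [0.5767 -0.4116; 0.7524 -0.3776]
A−BK = [0.1485 -0.0682; -0.0591 0.0241]
AᵀP(A−BK) = [1.3625 -0.7173; -0.7173 0.3844]
P' = Q + AᵀP(A−BK) = [2.6125 -0.4673; -0.4673 0.6344]
tr(P') = 3.2469


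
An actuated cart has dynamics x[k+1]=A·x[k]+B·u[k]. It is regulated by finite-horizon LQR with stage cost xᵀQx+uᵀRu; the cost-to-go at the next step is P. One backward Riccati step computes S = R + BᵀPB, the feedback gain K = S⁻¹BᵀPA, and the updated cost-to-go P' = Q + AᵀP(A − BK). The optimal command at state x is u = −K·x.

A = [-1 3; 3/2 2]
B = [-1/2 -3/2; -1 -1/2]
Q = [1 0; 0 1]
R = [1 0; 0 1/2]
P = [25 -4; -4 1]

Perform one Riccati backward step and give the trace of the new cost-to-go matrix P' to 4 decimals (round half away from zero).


5.4522

BᵀP = [-8.5000 1.0000; -35.5000 5.5000]
S = R + BᵀPB = [1 0; 0 1/2] + [3.2500 12.2500; 12.2500 50.5000] = [4.2500 12.2500; 12.2500 51.0000]
BᵀPA = [10.0000 -23.5000; 43.7500 -95.5000]
K = S⁻¹·BᵀPA = [-0.3889 -0.4292; 0.9513 -1.7694]
A−BK = [0.2324 0.1312; 1.5867 0.6860]
AᵀP(A−BK) = [1.5216 -0.2943; -0.2943 1.9306]
P' = Q + AᵀP(A−BK) = [2.5216 -0.2943; -0.2943 2.9306]
tr(P') = 5.4522


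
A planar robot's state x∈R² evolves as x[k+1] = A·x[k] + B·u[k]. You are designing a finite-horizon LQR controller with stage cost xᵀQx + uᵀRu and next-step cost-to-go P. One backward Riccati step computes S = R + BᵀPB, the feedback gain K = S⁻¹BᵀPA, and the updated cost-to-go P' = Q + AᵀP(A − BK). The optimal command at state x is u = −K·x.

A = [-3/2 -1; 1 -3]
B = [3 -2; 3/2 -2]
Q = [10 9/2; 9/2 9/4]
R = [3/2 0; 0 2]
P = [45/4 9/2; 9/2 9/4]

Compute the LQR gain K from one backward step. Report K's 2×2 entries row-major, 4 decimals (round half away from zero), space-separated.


-0.3430 -0.2546 -0.0610 0.4650

BᵀP = [40.5000 16.8750; -31.5000 -13.5000]
S = R + BᵀPB = [3/2 0; 0 2] + [146.8125 -114.7500; -114.7500 90.0000] = [148.3125 -114.7500; -114.7500 92.0000]
BᵀPA = [-43.8750 -91.1250; 33.7500 72.0000]
K = S⁻¹·BᵀPA = [-0.3430 -0.2546; -0.0610 0.4650]
A−BK = [-0.5929 0.6939; 1.3925 -1.6880]
AᵀP(A−BK) = [1.0711 -0.9911; -0.9911 1.8159]
P' = Q + AᵀP(A−BK) = [11.0711 3.5089; 3.5089 4.0659]
tr(P') = 15.1370


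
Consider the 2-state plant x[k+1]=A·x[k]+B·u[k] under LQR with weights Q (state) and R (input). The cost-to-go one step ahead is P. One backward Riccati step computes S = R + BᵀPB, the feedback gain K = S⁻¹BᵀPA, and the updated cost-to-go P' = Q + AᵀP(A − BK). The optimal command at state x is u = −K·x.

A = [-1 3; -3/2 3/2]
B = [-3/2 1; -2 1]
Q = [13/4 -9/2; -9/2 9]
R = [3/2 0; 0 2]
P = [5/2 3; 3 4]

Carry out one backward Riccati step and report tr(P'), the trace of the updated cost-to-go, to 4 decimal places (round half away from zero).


14.9068

BᵀP = [-9.7500 -12.5000; 5.5000 7.0000]
S = R + BᵀPB = [3/2 0; 0 2] + [39.6250 -22.2500; -22.2500 12.5000] = [41.1250 -22.2500; -22.2500 14.5000]
BᵀPA = [28.5000 -48.0000; -16.0000 27.0000]
K = S⁻¹·BᵀPA = [0.5654 -0.9407; -0.2358 0.4185]
A−BK = [0.0840 1.1704; -0.1333 -0.8000]
AᵀP(A−BK) = [0.6123 -0.9926; -0.9926 2.0444]
P' = Q + AᵀP(A−BK) = [3.8623 -5.4926; -5.4926 11.0444]
tr(P') = 14.9068


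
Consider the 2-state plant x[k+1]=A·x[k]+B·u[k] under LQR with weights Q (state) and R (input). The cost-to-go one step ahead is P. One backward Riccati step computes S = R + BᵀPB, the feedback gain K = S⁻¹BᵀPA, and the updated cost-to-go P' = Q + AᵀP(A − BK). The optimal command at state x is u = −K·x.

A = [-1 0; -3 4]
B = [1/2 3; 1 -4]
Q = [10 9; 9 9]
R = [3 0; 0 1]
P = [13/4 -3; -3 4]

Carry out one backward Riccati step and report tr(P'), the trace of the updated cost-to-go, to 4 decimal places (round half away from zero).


25.7083

BᵀP = [-1.3750 2.5000; 21.7500 -25.0000]
S = R + BᵀPB = [3 0; 0 1] + [1.8125 -14.1250; -14.1250 165.2500] = [4.8125 -14.1250; -14.1250 166.2500]
BᵀPA = [-6.1250 10.0000; 53.2500 -100.0000]
K = S⁻¹·BᵀPA = [-0.4431 0.4163; 0.2827 -0.5661]
A−BK = [-1.6264 1.4903; -1.4263 1.3192]
AᵀP(A−BK) = [3.4846 -3.3036; -3.3036 3.2236]
P' = Q + AᵀP(A−BK) = [13.4846 5.6964; 5.6964 12.2236]
tr(P') = 25.7083


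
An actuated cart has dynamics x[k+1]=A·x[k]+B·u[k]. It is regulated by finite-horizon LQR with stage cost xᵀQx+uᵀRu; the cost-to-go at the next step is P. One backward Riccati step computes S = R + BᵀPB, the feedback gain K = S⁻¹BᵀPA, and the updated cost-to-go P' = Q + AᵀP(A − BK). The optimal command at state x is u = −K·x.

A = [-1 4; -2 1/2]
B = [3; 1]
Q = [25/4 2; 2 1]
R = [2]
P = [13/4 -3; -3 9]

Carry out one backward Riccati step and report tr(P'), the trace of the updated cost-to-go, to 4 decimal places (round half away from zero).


BᵀP = [6.7500 0.0000]
S = R + BᵀPB = [2] + [20.2500] = [22.2500]
BᵀPA = [-6.7500 27.0000]
K = S⁻¹·BᵀPA = [-0.3034 1.2135]
A−BK = [-0.0899 0.3596; -1.6966 -0.7135]
AᵀP(A−BK) = [25.2022 11.6910; 11.6910 9.4860]
P' = Q + AᵀP(A−BK) = [31.4522 13.6910; 13.6910 10.4860]
tr(P') = 41.9382

41.9382


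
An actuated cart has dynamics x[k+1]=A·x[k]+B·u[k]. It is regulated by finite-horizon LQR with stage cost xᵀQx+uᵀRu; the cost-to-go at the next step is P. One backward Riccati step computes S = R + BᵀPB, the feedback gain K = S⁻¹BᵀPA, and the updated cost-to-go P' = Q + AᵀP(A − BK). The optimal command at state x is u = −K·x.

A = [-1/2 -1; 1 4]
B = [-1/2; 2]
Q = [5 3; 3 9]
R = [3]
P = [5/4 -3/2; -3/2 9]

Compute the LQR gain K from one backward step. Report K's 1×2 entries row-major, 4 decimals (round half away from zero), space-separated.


0.4860 1.8582

BᵀP = [-3.6250 18.7500]
S = R + BᵀPB = [3] + [39.3125] = [42.3125]
BᵀPA = [20.5625 78.6250]
K = S⁻¹·BᵀPA = [0.4860 1.8582]
A−BK = [-0.2570 -0.0709; 0.0281 0.2836]
AᵀP(A−BK) = [0.8198 2.9158; 2.9158 11.1492]
P' = Q + AᵀP(A−BK) = [5.8198 5.9158; 5.9158 20.1492]
tr(P') = 25.9690


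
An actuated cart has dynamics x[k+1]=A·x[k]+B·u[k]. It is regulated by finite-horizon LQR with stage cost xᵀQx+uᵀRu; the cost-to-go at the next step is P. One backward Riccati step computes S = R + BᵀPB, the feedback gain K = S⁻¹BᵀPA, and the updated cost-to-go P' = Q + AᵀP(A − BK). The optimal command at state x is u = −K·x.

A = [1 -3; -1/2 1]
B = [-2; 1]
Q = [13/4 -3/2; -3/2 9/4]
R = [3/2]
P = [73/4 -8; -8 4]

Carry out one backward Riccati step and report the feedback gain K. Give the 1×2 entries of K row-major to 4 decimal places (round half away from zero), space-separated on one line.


-0.4932 1.3891

BᵀP = [-44.5000 20.0000]
S = R + BᵀPB = [3/2] + [109.0000] = [110.5000]
BᵀPA = [-54.5000 153.5000]
K = S⁻¹·BᵀPA = [-0.4932 1.3891]
A−BK = [0.0136 -0.2217; -0.0068 -0.3891]
AᵀP(A−BK) = [0.3699 -1.0419; -1.0419 3.0170]
P' = Q + AᵀP(A−BK) = [3.6199 -2.5419; -2.5419 5.2670]
tr(P') = 8.8869


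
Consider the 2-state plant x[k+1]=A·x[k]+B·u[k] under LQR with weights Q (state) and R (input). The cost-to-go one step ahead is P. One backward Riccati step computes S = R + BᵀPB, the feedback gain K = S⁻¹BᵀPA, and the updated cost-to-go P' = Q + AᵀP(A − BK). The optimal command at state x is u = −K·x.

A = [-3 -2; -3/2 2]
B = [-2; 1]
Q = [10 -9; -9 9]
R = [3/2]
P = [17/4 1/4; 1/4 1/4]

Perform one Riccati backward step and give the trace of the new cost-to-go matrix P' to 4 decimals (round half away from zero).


26.0757

BᵀP = [-8.2500 -0.2500]
S = R + BᵀPB = [3/2] + [16.2500] = [17.7500]
BᵀPA = [25.1250 16.0000]
K = S⁻¹·BᵀPA = [1.4155 0.9014]
A−BK = [-0.1690 -0.1972; -2.9155 1.0986]
AᵀP(A−BK) = [5.4982 1.3521; 1.3521 1.5775]
P' = Q + AᵀP(A−BK) = [15.4982 -7.6479; -7.6479 10.5775]
tr(P') = 26.0757


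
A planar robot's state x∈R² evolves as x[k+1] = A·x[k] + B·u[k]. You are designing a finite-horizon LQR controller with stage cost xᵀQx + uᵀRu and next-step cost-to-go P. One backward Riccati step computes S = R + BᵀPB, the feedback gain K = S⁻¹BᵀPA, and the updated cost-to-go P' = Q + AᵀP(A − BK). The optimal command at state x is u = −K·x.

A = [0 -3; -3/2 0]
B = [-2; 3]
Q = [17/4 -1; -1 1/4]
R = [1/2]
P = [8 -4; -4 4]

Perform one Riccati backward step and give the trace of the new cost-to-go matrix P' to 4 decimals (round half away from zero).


17.2082

BᵀP = [-28.0000 20.0000]
S = R + BᵀPB = [1/2] + [116.0000] = [116.5000]
BᵀPA = [-30.0000 84.0000]
K = S⁻¹·BᵀPA = [-0.2575 0.7210]
A−BK = [-0.5150 -1.5579; -0.7275 -2.1631]
AᵀP(A−BK) = [1.2747 3.6309; 3.6309 11.4335]
P' = Q + AᵀP(A−BK) = [5.5247 2.6309; 2.6309 11.6835]
tr(P') = 17.2082


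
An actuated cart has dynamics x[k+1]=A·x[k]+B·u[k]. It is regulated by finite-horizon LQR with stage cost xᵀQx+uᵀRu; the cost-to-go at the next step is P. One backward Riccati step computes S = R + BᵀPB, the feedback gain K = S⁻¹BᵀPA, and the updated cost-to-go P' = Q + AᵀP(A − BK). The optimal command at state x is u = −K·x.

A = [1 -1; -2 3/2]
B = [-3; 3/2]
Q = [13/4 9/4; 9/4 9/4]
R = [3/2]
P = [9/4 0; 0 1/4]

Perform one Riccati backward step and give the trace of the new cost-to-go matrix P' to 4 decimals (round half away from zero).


BᵀP = [-6.7500 0.3750]
S = R + BᵀPB = [3/2] + [20.8125] = [22.3125]
BᵀPA = [-7.5000 7.3125]
K = S⁻¹·BᵀPA = [-0.3361 0.3277]
A−BK = [-0.0084 -0.0168; -1.4958 1.0084]
AᵀP(A−BK) = [0.7290 -0.5420; -0.5420 0.4160]
P' = Q + AᵀP(A−BK) = [3.9790 1.7080; 1.7080 2.6660]
tr(P') = 6.6450

6.6450


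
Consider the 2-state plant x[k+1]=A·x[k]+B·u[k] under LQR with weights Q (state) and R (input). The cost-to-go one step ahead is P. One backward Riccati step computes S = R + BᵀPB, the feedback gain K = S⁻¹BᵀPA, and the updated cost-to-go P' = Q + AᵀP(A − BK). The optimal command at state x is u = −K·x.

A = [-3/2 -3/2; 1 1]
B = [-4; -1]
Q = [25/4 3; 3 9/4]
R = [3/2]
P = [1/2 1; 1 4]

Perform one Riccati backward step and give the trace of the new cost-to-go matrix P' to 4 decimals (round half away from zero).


11.6105

BᵀP = [-3.0000 -8.0000]
S = R + BᵀPB = [3/2] + [20.0000] = [21.5000]
BᵀPA = [-3.5000 -3.5000]
K = S⁻¹·BᵀPA = [-0.1628 -0.1628]
A−BK = [-2.1512 -2.1512; 0.8372 0.8372]
AᵀP(A−BK) = [1.5552 1.5552; 1.5552 1.5552]
P' = Q + AᵀP(A−BK) = [7.8052 4.5552; 4.5552 3.8052]
tr(P') = 11.6105


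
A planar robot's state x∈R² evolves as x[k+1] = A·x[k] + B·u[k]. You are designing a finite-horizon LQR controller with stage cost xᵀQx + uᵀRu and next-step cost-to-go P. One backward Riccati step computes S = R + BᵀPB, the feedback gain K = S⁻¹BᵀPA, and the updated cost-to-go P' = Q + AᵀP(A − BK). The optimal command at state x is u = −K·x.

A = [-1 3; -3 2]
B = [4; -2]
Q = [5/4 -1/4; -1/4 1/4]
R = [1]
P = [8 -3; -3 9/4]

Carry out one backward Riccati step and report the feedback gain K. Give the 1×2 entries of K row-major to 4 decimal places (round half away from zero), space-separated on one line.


BᵀP = [38.0000 -16.5000]
S = R + BᵀPB = [1] + [185.0000] = [186.0000]
BᵀPA = [11.5000 81.0000]
K = S⁻¹·BᵀPA = [0.0618 0.4355]
A−BK = [-1.2473 1.2581; -2.8763 2.8710]
AᵀP(A−BK) = [9.5390 -9.5081; -9.5081 9.7258]
P' = Q + AᵀP(A−BK) = [10.7890 -9.7581; -9.7581 9.9758]
tr(P') = 20.7648

0.0618 0.4355


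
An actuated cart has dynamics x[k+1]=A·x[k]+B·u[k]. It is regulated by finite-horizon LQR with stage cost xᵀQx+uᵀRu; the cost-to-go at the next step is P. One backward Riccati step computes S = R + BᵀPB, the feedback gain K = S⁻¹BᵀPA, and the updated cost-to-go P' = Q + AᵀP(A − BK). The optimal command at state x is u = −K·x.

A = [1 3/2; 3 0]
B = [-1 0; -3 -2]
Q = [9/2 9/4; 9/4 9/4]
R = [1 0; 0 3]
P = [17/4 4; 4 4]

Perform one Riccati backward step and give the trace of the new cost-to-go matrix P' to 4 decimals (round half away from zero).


8.1182

BᵀP = [-16.2500 -16.0000; -8.0000 -8.0000]
S = R + BᵀPB = [1 0; 0 3] + [64.2500 32.0000; 32.0000 16.0000] = [65.2500 32.0000; 32.0000 19.0000]
BᵀPA = [-64.2500 -24.3750; -32.0000 -12.0000]
K = S⁻¹·BᵀPA = [-0.9119 -0.3667; -0.1483 -0.0139]
A−BK = [0.0881 1.1333; -0.0324 -1.1280]
AᵀP(A−BK) = [0.9119 0.3667; 0.3667 0.4563]
P' = Q + AᵀP(A−BK) = [5.4119 2.6167; 2.6167 2.7063]
tr(P') = 8.1182


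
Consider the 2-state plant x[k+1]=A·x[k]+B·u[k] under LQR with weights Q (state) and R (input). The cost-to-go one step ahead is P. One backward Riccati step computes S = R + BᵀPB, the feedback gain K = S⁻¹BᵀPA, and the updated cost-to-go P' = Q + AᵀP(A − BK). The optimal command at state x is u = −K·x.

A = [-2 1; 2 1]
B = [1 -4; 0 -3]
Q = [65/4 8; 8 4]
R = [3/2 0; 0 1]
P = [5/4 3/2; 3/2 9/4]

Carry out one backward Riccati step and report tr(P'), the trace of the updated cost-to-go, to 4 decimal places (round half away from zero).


21.7377

BᵀP = [1.2500 1.5000; -9.5000 -12.7500]
S = R + BᵀPB = [3/2 0; 0 1] + [1.2500 -9.5000; -9.5000 76.2500] = [2.7500 -9.5000; -9.5000 77.2500]
BᵀPA = [0.5000 2.7500; -6.5000 -22.2500]
K = S⁻¹·BᵀPA = [-0.1893 0.0087; -0.1074 -0.2870]
A−BK = [-2.2404 -0.1565; 1.6777 0.1391]
AᵀP(A−BK) = [1.3964 0.1304; 0.1304 0.0913]
P' = Q + AᵀP(A−BK) = [17.6464 8.1304; 8.1304 4.0913]
tr(P') = 21.7377


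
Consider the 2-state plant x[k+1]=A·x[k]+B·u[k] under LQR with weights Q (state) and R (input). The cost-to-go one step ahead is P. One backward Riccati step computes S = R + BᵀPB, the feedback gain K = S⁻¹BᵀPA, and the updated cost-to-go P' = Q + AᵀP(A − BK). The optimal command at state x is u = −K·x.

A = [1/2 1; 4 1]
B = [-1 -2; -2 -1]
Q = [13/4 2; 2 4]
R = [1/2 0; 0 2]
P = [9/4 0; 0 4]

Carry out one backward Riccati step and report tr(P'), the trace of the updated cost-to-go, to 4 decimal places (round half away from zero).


BᵀP = [-2.2500 -8.0000; -4.5000 -4.0000]
S = R + BᵀPB = [1/2 0; 0 2] + [18.2500 12.5000; 12.5000 13.0000] = [18.7500 12.5000; 12.5000 15.0000]
BᵀPA = [-33.1250 -10.2500; -18.2500 -8.5000]
K = S⁻¹·BᵀPA = [-2.1500 -0.3800; 0.5750 -0.2500]
A−BK = [-0.5000 0.1200; 0.2750 -0.0100]
AᵀP(A−BK) = [3.8375 -0.0250; -0.0250 0.2300]
P' = Q + AᵀP(A−BK) = [7.0875 1.9750; 1.9750 4.2300]
tr(P') = 11.3175

11.3175


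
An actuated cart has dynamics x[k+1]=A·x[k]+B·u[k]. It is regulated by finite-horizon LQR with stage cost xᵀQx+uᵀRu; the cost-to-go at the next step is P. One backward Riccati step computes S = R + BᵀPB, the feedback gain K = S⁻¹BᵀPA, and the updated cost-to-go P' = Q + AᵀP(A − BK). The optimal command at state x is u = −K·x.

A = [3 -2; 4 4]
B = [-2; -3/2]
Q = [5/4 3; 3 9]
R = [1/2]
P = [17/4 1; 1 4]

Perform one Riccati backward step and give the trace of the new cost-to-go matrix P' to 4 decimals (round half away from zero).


BᵀP = [-10.0000 -8.0000]
S = R + BᵀPB = [1/2] + [32.0000] = [32.5000]
BᵀPA = [-62.0000 -12.0000]
K = S⁻¹·BᵀPA = [-1.9077 -0.3692]
A−BK = [-0.8154 -2.7385; 1.1385 3.4462]
AᵀP(A−BK) = [7.9731 19.6077; 19.6077 60.5692]
P' = Q + AᵀP(A−BK) = [9.2231 22.6077; 22.6077 69.5692]
tr(P') = 78.7923

78.7923


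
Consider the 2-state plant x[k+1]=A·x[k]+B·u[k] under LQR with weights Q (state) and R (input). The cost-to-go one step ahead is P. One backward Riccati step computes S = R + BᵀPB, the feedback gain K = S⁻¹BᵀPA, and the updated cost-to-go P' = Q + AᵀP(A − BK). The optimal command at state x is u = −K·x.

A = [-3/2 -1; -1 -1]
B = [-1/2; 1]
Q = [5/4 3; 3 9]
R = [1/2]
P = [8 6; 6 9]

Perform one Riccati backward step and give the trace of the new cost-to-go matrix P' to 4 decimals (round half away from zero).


BᵀP = [2.0000 6.0000]
S = R + BᵀPB = [1/2] + [5.0000] = [5.5000]
BᵀPA = [-9.0000 -8.0000]
K = S⁻¹·BᵀPA = [-1.6364 -1.4545]
A−BK = [-2.3182 -1.7273; 0.6364 0.4545]
AᵀP(A−BK) = [30.2727 22.9091; 22.9091 17.3636]
P' = Q + AᵀP(A−BK) = [31.5227 25.9091; 25.9091 26.3636]
tr(P') = 57.8864

57.8864


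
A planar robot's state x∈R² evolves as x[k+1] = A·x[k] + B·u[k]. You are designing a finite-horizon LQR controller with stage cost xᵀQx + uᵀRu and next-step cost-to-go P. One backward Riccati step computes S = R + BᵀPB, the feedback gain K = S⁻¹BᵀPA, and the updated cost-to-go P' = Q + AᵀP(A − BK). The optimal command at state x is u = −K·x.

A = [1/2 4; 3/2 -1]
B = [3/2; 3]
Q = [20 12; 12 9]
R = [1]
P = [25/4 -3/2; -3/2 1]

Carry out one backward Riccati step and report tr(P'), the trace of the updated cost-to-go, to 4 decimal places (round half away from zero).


BᵀP = [4.8750 0.7500]
S = R + BᵀPB = [1] + [9.5625] = [10.5625]
BᵀPA = [3.5625 18.7500]
K = S⁻¹·BᵀPA = [0.3373 1.7751]
A−BK = [-0.0059 1.3373; 0.4882 -6.3254]
AᵀP(A−BK) = [0.3609 -3.5740; -3.5740 79.7160]
P' = Q + AᵀP(A−BK) = [20.3609 8.4260; 8.4260 88.7160]
tr(P') = 109.0769

109.0769


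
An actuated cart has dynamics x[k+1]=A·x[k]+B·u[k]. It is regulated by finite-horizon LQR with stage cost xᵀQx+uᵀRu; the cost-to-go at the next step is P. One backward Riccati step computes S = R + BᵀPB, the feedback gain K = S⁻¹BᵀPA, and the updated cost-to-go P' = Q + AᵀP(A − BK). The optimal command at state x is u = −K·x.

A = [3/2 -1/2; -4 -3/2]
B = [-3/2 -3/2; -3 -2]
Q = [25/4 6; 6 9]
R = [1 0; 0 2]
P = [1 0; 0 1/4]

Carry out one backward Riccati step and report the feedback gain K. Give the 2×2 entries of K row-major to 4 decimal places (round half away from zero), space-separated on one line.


BᵀP = [-1.5000 -0.7500; -1.5000 -0.5000]
S = R + BᵀPB = [1 0; 0 2] + [4.5000 3.7500; 3.7500 3.2500] = [5.5000 3.7500; 3.7500 5.2500]
BᵀPA = [0.7500 1.8750; -0.2500 1.5000]
K = S⁻¹·BᵀPA = [0.3291 0.2848; -0.2827 0.0823]
A−BK = [1.5696 0.0506; -3.5781 -0.4810]
AᵀP(A−BK) = [5.9325 0.5570; 0.5570 0.1551]
P' = Q + AᵀP(A−BK) = [12.1825 6.5570; 6.5570 9.1551]
tr(P') = 21.3376

0.3291 0.2848 -0.2827 0.0823


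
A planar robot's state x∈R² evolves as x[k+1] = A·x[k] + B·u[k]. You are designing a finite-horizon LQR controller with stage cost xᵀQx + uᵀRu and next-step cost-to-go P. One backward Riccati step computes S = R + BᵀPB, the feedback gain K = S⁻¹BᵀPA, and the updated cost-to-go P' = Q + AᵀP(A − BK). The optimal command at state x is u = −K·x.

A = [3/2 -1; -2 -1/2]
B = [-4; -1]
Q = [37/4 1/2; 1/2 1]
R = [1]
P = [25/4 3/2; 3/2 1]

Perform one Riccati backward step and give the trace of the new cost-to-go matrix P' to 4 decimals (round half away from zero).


BᵀP = [-26.5000 -7.0000]
S = R + BᵀPB = [1] + [113.0000] = [114.0000]
BᵀPA = [-25.7500 30.0000]
K = S⁻¹·BᵀPA = [-0.2259 0.2632]
A−BK = [0.5965 0.0526; -2.2259 -0.2368]
AᵀP(A−BK) = [3.2462 0.2763; 0.2763 0.1053]
P' = Q + AᵀP(A−BK) = [12.4962 0.7763; 0.7763 1.1053]
tr(P') = 13.6014

13.6014


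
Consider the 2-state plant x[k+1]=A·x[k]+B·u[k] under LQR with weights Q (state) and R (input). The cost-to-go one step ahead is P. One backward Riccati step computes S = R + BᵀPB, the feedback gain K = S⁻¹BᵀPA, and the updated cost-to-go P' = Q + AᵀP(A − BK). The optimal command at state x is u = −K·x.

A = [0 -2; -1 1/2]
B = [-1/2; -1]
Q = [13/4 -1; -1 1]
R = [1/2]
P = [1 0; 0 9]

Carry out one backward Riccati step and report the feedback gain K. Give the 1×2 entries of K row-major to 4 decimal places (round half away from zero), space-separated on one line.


0.9231 -0.3590

BᵀP = [-0.5000 -9.0000]
S = R + BᵀPB = [1/2] + [9.2500] = [9.7500]
BᵀPA = [9.0000 -3.5000]
K = S⁻¹·BᵀPA = [0.9231 -0.3590]
A−BK = [0.4615 -2.1795; -0.0769 0.1410]
AᵀP(A−BK) = [0.6923 -1.2692; -1.2692 4.9936]
P' = Q + AᵀP(A−BK) = [3.9423 -2.2692; -2.2692 5.9936]
tr(P') = 9.9359


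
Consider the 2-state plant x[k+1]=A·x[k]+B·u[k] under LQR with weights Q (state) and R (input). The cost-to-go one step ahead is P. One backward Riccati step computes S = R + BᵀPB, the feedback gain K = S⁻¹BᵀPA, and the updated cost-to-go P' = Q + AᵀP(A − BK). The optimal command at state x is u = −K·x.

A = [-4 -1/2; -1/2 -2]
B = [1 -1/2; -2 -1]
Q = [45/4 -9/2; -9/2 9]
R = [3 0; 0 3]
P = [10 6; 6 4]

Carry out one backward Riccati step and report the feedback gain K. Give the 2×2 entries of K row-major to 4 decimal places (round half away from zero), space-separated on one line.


BᵀP = [-2.0000 -2.0000; -11.0000 -7.0000]
S = R + BᵀPB = [3 0; 0 3] + [2.0000 3.0000; 3.0000 12.5000] = [5.0000 3.0000; 3.0000 15.5000]
BᵀPA = [9.0000 5.0000; 47.5000 19.5000]
K = S⁻¹·BᵀPA = [-0.0438 0.2774; 3.0730 1.2044]
A−BK = [-2.4197 -0.1752; 2.4854 -0.2409]
AᵀP(A−BK) = [39.4270 13.7956; 13.7956 5.6277]
P' = Q + AᵀP(A−BK) = [50.6770 9.2956; 9.2956 14.6277]
tr(P') = 65.3047

-0.0438 0.2774 3.0730 1.2044


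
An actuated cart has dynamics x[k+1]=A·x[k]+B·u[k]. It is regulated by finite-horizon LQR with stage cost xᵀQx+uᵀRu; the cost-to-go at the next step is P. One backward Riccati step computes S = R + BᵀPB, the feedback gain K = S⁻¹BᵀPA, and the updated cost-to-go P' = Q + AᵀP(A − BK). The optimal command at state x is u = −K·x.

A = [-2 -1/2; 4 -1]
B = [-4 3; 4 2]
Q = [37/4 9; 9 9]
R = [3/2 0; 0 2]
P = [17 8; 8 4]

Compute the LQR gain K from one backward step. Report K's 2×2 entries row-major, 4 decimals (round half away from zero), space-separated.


0.5999 -0.0426 0.2921 -0.2676

BᵀP = [-36.0000 -16.0000; 67.0000 32.0000]
S = R + BᵀPB = [3/2 0; 0 2] + [80.0000 -140.0000; -140.0000 265.0000] = [81.5000 -140.0000; -140.0000 267.0000]
BᵀPA = [8.0000 34.0000; -6.0000 -65.5000]
K = S⁻¹·BᵀPA = [0.5999 -0.0426; 0.2921 -0.2676]
A−BK = [-0.4767 0.1326; 1.0164 -0.2944]
AᵀP(A−BK) = [0.9535 -0.2652; -0.2652 0.1670]
P' = Q + AᵀP(A−BK) = [10.2035 8.7348; 8.7348 9.1670]
tr(P') = 19.3705


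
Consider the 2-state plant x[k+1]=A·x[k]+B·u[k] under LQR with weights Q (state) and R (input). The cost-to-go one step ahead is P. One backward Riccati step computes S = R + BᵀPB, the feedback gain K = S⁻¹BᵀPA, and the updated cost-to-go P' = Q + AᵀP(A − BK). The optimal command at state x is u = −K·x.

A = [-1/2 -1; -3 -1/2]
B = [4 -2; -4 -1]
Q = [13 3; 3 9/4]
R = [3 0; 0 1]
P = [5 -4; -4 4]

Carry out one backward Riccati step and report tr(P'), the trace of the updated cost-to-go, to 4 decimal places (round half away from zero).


BᵀP = [36.0000 -32.0000; -6.0000 4.0000]
S = R + BᵀPB = [3 0; 0 1] + [272.0000 -40.0000; -40.0000 8.0000] = [275.0000 -40.0000; -40.0000 9.0000]
BᵀPA = [78.0000 -20.0000; -9.0000 4.0000]
K = S⁻¹·BᵀPA = [0.3909 -0.0229; 0.7371 0.3429]
A−BK = [-0.5891 -0.2229; -0.6994 -0.2486]
AᵀP(A−BK) = [1.3974 0.3686; 0.3686 0.1714]
P' = Q + AᵀP(A−BK) = [14.3974 3.3686; 3.3686 2.4214]
tr(P') = 16.8189

16.8189


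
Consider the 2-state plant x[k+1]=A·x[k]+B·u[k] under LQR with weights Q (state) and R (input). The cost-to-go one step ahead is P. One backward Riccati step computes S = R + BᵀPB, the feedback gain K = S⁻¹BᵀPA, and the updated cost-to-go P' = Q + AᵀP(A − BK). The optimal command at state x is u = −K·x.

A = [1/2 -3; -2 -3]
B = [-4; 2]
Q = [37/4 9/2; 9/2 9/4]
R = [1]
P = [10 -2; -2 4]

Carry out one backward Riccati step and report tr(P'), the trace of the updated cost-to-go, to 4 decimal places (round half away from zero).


BᵀP = [-44.0000 16.0000]
S = R + BᵀPB = [1] + [208.0000] = [209.0000]
BᵀPA = [-54.0000 84.0000]
K = S⁻¹·BᵀPA = [-0.2584 0.4019]
A−BK = [-0.5335 -1.3923; -1.4833 -3.8038]
AᵀP(A−BK) = [8.5478 21.7033; 21.7033 56.2392]
P' = Q + AᵀP(A−BK) = [17.7978 26.2033; 26.2033 58.4892]
tr(P') = 76.2871

76.2871


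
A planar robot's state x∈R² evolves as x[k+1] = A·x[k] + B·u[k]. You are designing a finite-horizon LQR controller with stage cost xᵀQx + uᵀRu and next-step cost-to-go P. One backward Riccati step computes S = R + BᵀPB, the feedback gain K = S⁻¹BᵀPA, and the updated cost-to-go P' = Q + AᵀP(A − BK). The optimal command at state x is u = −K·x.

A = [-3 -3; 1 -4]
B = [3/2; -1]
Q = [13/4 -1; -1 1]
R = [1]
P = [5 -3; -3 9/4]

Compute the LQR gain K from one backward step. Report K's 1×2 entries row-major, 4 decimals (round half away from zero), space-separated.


BᵀP = [10.5000 -6.7500]
S = R + BᵀPB = [1] + [22.5000] = [23.5000]
BᵀPA = [-38.2500 -4.5000]
K = S⁻¹·BᵀPA = [-1.6277 -0.1915]
A−BK = [-0.5585 -2.7128; -0.6277 -4.1915]
AᵀP(A−BK) = [2.9920 1.6755; 1.6755 8.1383]
P' = Q + AᵀP(A−BK) = [6.2420 0.6755; 0.6755 9.1383]
tr(P') = 15.3803

-1.6277 -0.1915


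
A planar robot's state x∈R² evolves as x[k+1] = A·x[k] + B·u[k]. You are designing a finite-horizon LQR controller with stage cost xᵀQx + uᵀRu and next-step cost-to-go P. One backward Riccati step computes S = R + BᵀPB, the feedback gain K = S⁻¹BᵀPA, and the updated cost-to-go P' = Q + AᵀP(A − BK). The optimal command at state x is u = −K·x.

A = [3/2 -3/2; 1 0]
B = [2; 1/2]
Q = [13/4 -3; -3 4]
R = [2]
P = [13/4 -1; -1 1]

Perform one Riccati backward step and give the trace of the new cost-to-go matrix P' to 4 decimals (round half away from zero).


9.5165

BᵀP = [6.0000 -1.5000]
S = R + BᵀPB = [2] + [11.2500] = [13.2500]
BᵀPA = [7.5000 -9.0000]
K = S⁻¹·BᵀPA = [0.5660 -0.6792]
A−BK = [0.3679 -0.1415; 0.7170 0.3396]
AᵀP(A−BK) = [1.0672 -0.7182; -0.7182 1.1993]
P' = Q + AᵀP(A−BK) = [4.3172 -3.7182; -3.7182 5.1993]
tr(P') = 9.5165


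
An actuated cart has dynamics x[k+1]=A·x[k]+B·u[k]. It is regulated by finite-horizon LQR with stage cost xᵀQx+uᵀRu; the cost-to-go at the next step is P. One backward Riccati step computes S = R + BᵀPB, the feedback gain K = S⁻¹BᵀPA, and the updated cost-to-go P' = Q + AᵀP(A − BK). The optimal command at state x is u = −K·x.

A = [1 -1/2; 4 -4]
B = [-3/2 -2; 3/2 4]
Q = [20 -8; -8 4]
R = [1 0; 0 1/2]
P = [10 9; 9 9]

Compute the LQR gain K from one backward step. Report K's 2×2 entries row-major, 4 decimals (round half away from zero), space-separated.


-2.6483 2.2049 2.3690 -2.1386

BᵀP = [-1.5000 0.0000; 16.0000 18.0000]
S = R + BᵀPB = [1 0; 0 1/2] + [2.2500 3.0000; 3.0000 40.0000] = [3.2500 3.0000; 3.0000 40.5000]
BᵀPA = [-1.5000 0.7500; 88.0000 -80.0000]
K = S⁻¹·BᵀPA = [-2.6483 2.2049; 2.3690 -2.1386]
A−BK = [1.7655 -1.4699; -1.5036 1.2472]
AᵀP(A−BK) = [13.5545 -11.4929; -11.4929 9.7556]
P' = Q + AᵀP(A−BK) = [33.5545 -19.4929; -19.4929 13.7556]
tr(P') = 47.3101


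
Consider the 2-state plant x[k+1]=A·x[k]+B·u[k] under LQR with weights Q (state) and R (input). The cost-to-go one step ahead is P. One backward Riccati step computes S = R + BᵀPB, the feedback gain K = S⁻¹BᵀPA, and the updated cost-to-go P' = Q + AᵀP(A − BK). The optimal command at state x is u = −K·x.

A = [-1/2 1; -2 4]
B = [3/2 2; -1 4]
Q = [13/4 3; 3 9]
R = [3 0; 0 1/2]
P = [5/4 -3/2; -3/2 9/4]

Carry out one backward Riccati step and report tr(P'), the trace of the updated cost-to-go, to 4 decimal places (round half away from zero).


BᵀP = [3.3750 -4.5000; -3.5000 6.0000]
S = R + BᵀPB = [3 0; 0 1/2] + [9.5625 -11.2500; -11.2500 17.0000] = [12.5625 -11.2500; -11.2500 17.5000]
BᵀPA = [7.3125 -14.6250; -10.2500 20.5000]
K = S⁻¹·BᵀPA = [0.1357 -0.2714; -0.4985 0.9970]
A−BK = [0.2935 -0.5869; 0.1296 -0.2593]
AᵀP(A−BK) = [0.2108 -0.4216; -0.4216 0.8432]
P' = Q + AᵀP(A−BK) = [3.4608 2.5784; 2.5784 9.8432]
tr(P') = 13.3040

13.3040


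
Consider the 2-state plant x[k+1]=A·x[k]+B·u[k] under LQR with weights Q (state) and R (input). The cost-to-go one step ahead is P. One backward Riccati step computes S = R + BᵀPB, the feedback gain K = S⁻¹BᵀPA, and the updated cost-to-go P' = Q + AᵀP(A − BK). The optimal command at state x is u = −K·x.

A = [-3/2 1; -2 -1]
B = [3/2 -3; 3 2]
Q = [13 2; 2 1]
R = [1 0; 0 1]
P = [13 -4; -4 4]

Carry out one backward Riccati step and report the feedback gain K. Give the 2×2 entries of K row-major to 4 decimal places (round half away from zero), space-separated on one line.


-0.7249 -0.0798 0.1258 -0.3727

BᵀP = [7.5000 6.0000; -47.0000 20.0000]
S = R + BᵀPB = [1 0; 0 1] + [29.2500 -10.5000; -10.5000 181.0000] = [30.2500 -10.5000; -10.5000 182.0000]
BᵀPA = [-23.2500 1.5000; 30.5000 -67.0000]
K = S⁻¹·BᵀPA = [-0.7249 -0.0798; 0.1258 -0.3727]
A−BK = [-0.0353 0.0015; -0.0767 -0.0152]
AᵀP(A−BK) = [0.5594 0.0133; 0.0133 0.1464]
P' = Q + AᵀP(A−BK) = [13.5594 2.0133; 2.0133 1.1464]
tr(P') = 14.7059


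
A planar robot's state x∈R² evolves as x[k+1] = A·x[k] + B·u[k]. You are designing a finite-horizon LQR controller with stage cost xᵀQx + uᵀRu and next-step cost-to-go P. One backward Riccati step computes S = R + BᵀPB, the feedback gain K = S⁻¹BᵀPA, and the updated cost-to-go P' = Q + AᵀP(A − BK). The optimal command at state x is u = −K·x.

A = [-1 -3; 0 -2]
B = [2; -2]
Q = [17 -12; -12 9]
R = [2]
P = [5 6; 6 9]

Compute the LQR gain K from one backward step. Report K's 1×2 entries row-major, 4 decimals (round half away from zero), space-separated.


BᵀP = [-2.0000 -6.0000]
S = R + BᵀPB = [2] + [8.0000] = [10.0000]
BᵀPA = [2.0000 18.0000]
K = S⁻¹·BᵀPA = [0.2000 1.8000]
A−BK = [-1.4000 -6.6000; 0.4000 1.6000]
AᵀP(A−BK) = [4.6000 23.4000; 23.4000 120.6000]
P' = Q + AᵀP(A−BK) = [21.6000 11.4000; 11.4000 129.6000]
tr(P') = 151.2000

0.2000 1.8000


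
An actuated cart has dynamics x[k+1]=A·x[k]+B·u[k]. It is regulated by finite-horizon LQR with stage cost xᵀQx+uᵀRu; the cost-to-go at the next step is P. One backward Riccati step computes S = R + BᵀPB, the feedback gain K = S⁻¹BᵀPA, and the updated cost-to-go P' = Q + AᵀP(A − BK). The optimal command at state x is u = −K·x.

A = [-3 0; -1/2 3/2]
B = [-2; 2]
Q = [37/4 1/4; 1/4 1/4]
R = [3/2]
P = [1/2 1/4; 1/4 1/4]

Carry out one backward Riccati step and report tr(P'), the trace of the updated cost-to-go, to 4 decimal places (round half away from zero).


14.4750

BᵀP = [-0.5000 0.0000]
S = R + BᵀPB = [3/2] + [1.0000] = [2.5000]
BᵀPA = [1.5000 0.0000]
K = S⁻¹·BᵀPA = [0.6000 0.0000]
A−BK = [-1.8000 0.0000; -1.7000 1.5000]
AᵀP(A−BK) = [4.4125 -1.3125; -1.3125 0.5625]
P' = Q + AᵀP(A−BK) = [13.6625 -1.0625; -1.0625 0.8125]
tr(P') = 14.4750


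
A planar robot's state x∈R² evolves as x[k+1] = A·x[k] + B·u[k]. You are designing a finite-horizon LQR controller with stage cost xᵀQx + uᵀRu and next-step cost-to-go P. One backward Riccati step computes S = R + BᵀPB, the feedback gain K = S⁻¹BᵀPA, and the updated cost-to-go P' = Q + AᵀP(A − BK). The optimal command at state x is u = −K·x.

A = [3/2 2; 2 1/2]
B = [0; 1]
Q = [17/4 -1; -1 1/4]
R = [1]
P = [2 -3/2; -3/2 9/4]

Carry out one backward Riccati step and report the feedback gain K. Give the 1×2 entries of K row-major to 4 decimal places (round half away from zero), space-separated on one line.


0.6923 -0.5769

BᵀP = [-1.5000 2.2500]
S = R + BᵀPB = [1] + [2.2500] = [3.2500]
BᵀPA = [2.2500 -1.8750]
K = S⁻¹·BᵀPA = [0.6923 -0.5769]
A−BK = [1.5000 2.0000; 1.3077 1.0769]
AᵀP(A−BK) = [2.9423 2.4231; 2.4231 4.4808]
P' = Q + AᵀP(A−BK) = [7.1923 1.4231; 1.4231 4.7308]
tr(P') = 11.9231


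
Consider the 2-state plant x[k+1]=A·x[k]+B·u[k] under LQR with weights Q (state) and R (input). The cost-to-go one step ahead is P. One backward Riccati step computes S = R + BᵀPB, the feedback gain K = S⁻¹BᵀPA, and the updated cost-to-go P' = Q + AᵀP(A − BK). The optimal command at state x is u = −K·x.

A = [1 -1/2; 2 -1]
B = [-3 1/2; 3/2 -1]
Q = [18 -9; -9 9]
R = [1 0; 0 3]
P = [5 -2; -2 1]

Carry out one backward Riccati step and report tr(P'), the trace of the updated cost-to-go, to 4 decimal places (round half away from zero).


BᵀP = [-18.0000 7.5000; 4.5000 -2.0000]
S = R + BᵀPB = [1 0; 0 3] + [65.2500 -16.5000; -16.5000 4.2500] = [66.2500 -16.5000; -16.5000 7.2500]
BᵀPA = [-3.0000 1.5000; 0.5000 -0.2500]
K = S⁻¹·BᵀPA = [-0.0649 0.0324; -0.0787 0.0394]
A−BK = [0.8447 -0.4223; 2.0186 -1.0093]
AᵀP(A−BK) = [0.8447 -0.4223; -0.4223 0.2112]
P' = Q + AᵀP(A−BK) = [18.8447 -9.4223; -9.4223 9.2112]
tr(P') = 28.0559

28.0559


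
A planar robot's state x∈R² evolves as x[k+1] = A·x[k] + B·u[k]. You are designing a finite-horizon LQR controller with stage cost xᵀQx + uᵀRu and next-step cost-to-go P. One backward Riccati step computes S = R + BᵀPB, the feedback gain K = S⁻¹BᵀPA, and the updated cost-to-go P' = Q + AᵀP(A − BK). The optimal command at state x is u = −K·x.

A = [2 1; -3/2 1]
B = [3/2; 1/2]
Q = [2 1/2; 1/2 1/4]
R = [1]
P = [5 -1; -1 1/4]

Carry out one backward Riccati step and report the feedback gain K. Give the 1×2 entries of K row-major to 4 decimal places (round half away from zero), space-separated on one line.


1.4855 0.5202

BᵀP = [7.0000 -1.3750]
S = R + BᵀPB = [1] + [9.8125] = [10.8125]
BᵀPA = [16.0625 5.6250]
K = S⁻¹·BᵀPA = [1.4855 0.5202]
A−BK = [-0.2283 0.2197; -2.2428 0.7399]
AᵀP(A−BK) = [2.7009 0.7688; 0.7688 0.3237]
P' = Q + AᵀP(A−BK) = [4.7009 1.2688; 1.2688 0.5737]
tr(P') = 5.2746


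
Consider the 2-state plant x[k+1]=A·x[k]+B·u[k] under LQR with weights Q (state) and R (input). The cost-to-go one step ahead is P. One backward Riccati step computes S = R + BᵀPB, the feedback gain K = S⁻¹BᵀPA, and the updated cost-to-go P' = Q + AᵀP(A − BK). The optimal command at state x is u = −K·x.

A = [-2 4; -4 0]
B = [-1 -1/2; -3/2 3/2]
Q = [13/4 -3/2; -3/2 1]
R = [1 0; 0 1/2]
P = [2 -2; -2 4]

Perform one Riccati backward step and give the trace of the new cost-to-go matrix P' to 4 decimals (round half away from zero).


14.1521

BᵀP = [1.0000 -4.0000; -4.0000 7.0000]
S = R + BᵀPB = [1 0; 0 1/2] + [5.0000 -6.5000; -6.5000 12.5000] = [6.0000 -6.5000; -6.5000 13.0000]
BᵀPA = [14.0000 4.0000; -20.0000 -16.0000]
K = S⁻¹·BᵀPA = [1.4545 -1.4545; -0.8112 -1.9580]
A−BK = [-0.9510 1.5664; -0.6014 0.7552]
AᵀP(A−BK) = [3.4126 -2.7972; -2.7972 6.4895]
P' = Q + AᵀP(A−BK) = [6.6626 -4.2972; -4.2972 7.4895]
tr(P') = 14.1521
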